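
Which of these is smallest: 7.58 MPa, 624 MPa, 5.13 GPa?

7.58 MPa

7.58 MPa = 7580000 Pa
624 MPa = 624000000 Pa
5.13 GPa = 5130000000 Pa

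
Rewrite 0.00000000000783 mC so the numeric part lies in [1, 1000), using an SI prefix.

= 7.83 × 10⁻¹⁵ C; 10⁻¹⁵ is femto.

7.83 fC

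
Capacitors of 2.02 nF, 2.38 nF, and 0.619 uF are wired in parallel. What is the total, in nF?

In nF:
  2.02 nF → 2.02
  2.38 nF → 2.38
  0.619 uF = 0.619 × 10³ nF = 619
Sum: 2.02 + 2.38 + 619 = 623.4

623.4 nF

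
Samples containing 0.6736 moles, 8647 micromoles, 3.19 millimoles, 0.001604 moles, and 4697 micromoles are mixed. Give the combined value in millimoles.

In millimoles:
  0.6736 moles = 0.6736 × 10³ millimoles = 673.6
  8647 micromoles = 8647 × 10⁻³ millimoles = 8.647
  3.19 millimoles → 3.19
  0.001604 moles = 0.001604 × 10³ millimoles = 1.604
  4697 micromoles = 4697 × 10⁻³ millimoles = 4.697
Sum: 673.6 + 8.647 + 3.19 + 1.604 + 4.697 = 691.738

691.738 millimoles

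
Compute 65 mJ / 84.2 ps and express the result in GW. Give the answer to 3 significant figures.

(65e-3) / (84.2e-12) = 0.77197e9 W

0.772 GW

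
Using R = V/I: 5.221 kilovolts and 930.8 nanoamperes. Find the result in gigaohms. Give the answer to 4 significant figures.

5.609 gigaohms

(5.221e3) / (930.8e-9) = 0.00560915e12 Ω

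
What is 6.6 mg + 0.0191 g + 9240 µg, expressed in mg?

In mg:
  6.6 mg → 6.6
  0.0191 g = 0.0191e3 mg = 19.1
  9240 µg = 9240e-3 mg = 9.24
Sum: 6.6 + 19.1 + 9.24 = 34.94

34.94 mg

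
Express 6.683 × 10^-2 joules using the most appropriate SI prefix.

= 66.83 × 10^-3 joules; 10^-3 is milli.

66.83 millijoules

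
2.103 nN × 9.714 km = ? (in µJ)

20.428542 µJ

2.103 × 10⁻⁹ × 9.714 × 10³ = 20.428542 × 10⁻⁶ J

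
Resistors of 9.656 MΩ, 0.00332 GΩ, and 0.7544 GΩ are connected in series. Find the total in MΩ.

767.376 MΩ

In MΩ:
  9.656 MΩ → 9.656
  0.00332 GΩ = 0.00332 × 10³ MΩ = 3.32
  0.7544 GΩ = 0.7544 × 10³ MΩ = 754.4
Sum: 9.656 + 3.32 + 754.4 = 767.376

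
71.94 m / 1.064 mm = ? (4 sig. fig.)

67610

(71.94) / (1.064 × 10^-3) = 67.613 × 10^3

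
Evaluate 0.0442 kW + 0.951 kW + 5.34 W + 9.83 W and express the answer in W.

In W:
  0.0442 kW = 0.0442e3 W = 44.2
  0.951 kW = 0.951e3 W = 951
  5.34 W → 5.34
  9.83 W → 9.83
Sum: 44.2 + 951 + 5.34 + 9.83 = 1010.37

1010.37 W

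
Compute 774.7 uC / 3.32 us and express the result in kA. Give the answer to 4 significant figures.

(774.7e-6) / (3.32e-6) = 233.343 A

0.2333 kA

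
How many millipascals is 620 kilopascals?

620000000 millipascals

kilo = 10^3, milli = 10^-3; factor is 10^6.
620 × 10^6 = 620000000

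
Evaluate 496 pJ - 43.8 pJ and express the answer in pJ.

452.2 pJ

In pJ:
  496 pJ → 496
  43.8 pJ → 43.8
Difference: 496 - 43.8 = 452.2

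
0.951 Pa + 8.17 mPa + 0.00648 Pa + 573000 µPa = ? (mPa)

1538.65 mPa

In mPa:
  0.951 Pa = 0.951 × 10^3 mPa = 951
  8.17 mPa → 8.17
  0.00648 Pa = 0.00648 × 10^3 mPa = 6.48
  573000 µPa = 573000 × 10^-3 mPa = 573
Sum: 951 + 8.17 + 6.48 + 573 = 1538.65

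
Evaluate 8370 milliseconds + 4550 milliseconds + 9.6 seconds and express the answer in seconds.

In seconds:
  8370 milliseconds = 8370 × 10^-3 seconds = 8.37
  4550 milliseconds = 4550 × 10^-3 seconds = 4.55
  9.6 seconds → 9.6
Sum: 8.37 + 4.55 + 9.6 = 22.52

22.52 seconds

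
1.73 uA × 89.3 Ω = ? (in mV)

0.154489 mV

1.73 × 10^-6 × 89.3 = 154.489 × 10^-6 V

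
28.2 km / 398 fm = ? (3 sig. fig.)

(28.2 × 10^3) / (398 × 10^-15) = 0.07085 × 10^18

70900000000000000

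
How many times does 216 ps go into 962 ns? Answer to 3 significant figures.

4450

(962 × 10^-9) / (216 × 10^-12) = 4.454 × 10^3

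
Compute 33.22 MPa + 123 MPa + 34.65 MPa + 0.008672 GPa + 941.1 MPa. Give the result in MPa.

In MPa:
  33.22 MPa → 33.22
  123 MPa → 123
  34.65 MPa → 34.65
  0.008672 GPa = 0.008672 × 10³ MPa = 8.672
  941.1 MPa → 941.1
Sum: 33.22 + 123 + 34.65 + 8.672 + 941.1 = 1140.642

1140.642 MPa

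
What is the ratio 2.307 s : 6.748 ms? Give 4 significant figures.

(2.307) / (6.748e-3) = 0.34188e3

341.9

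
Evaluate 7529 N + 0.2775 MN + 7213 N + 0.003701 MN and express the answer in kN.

295.943 kN

In kN:
  7529 N = 7529 × 10⁻³ kN = 7.529
  0.2775 MN = 0.2775 × 10³ kN = 277.5
  7213 N = 7213 × 10⁻³ kN = 7.213
  0.003701 MN = 0.003701 × 10³ kN = 3.701
Sum: 7.529 + 277.5 + 7.213 + 3.701 = 295.943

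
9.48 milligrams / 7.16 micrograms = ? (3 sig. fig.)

1320

(9.48 × 10⁻³) / (7.16 × 10⁻⁶) = 1.324 × 10³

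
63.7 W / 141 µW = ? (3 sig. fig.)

(63.7) / (141e-6) = 0.4518e6

452000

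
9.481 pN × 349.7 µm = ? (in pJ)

9.481 × 10⁻¹² × 349.7 × 10⁻⁶ = 3315.5057 × 10⁻¹⁸ J

0.0033155057 pJ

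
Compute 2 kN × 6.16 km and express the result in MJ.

2 × 10^3 × 6.16 × 10^3 = 12.32 × 10^6 J

12.32 MJ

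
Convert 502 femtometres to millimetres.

femto = 10⁻¹⁵, milli = 10⁻³; factor is 10⁻¹².
502 × 10⁻¹² = 0.000000000502

0.000000000502 millimetres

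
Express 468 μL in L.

micro = 10⁻⁶, (no prefix) = 10⁰; factor is 10⁻⁶.
468 × 10⁻⁶ = 0.000468

0.000468 L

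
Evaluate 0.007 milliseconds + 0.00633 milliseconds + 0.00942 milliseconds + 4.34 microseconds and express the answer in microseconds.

27.09 microseconds

In microseconds:
  0.007 milliseconds = 0.007e3 microseconds = 7
  0.00633 milliseconds = 0.00633e3 microseconds = 6.33
  0.00942 milliseconds = 0.00942e3 microseconds = 9.42
  4.34 microseconds → 4.34
Sum: 7 + 6.33 + 9.42 + 4.34 = 27.09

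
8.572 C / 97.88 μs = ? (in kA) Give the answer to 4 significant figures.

87.58 kA

(8.572) / (97.88 × 10⁻⁶) = 0.0875766 × 10⁶ A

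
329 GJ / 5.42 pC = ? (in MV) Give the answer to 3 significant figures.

60700000000000000 MV

(329 × 10^9) / (5.42 × 10^-12) = 60.701 × 10^21 V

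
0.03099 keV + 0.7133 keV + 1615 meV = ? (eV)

In eV:
  0.03099 keV = 0.03099 × 10³ eV = 30.99
  0.7133 keV = 0.7133 × 10³ eV = 713.3
  1615 meV = 1615 × 10⁻³ eV = 1.615
Sum: 30.99 + 713.3 + 1.615 = 745.905

745.905 eV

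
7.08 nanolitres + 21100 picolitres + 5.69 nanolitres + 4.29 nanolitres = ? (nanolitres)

In nanolitres:
  7.08 nanolitres → 7.08
  21100 picolitres = 21100 × 10⁻³ nanolitres = 21.1
  5.69 nanolitres → 5.69
  4.29 nanolitres → 4.29
Sum: 7.08 + 21.1 + 5.69 + 4.29 = 38.16

38.16 nanolitres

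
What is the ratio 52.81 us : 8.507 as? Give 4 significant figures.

6208000000000

(52.81 × 10⁻⁶) / (8.507 × 10⁻¹⁸) = 6.2078 × 10¹²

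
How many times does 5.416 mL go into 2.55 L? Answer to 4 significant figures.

470.8

(2.55) / (5.416 × 10⁻³) = 0.47083 × 10³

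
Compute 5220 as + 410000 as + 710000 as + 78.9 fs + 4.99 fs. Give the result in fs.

1209.11 fs

In fs:
  5220 as = 5220e-3 fs = 5.22
  410000 as = 410000e-3 fs = 410
  710000 as = 710000e-3 fs = 710
  78.9 fs → 78.9
  4.99 fs → 4.99
Sum: 5.22 + 410 + 710 + 78.9 + 4.99 = 1209.11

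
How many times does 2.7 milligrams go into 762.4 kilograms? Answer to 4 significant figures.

282400000

(762.4 × 10^3) / (2.7 × 10^-3) = 282.37 × 10^6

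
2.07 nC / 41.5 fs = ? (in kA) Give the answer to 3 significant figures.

(2.07e-9) / (41.5e-15) = 0.04988e6 A

49.9 kA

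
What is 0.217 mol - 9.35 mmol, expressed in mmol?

207.65 mmol

In mmol:
  0.217 mol = 0.217 × 10^3 mmol = 217
  9.35 mmol → 9.35
Difference: 217 - 9.35 = 207.65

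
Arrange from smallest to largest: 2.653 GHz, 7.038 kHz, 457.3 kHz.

2.653 GHz = 2653000000 Hz
7.038 kHz = 7038 Hz
457.3 kHz = 457300 Hz

7.038 kHz < 457.3 kHz < 2.653 GHz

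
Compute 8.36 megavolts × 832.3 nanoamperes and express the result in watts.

6.958028 watts

8.36 × 10⁶ × 832.3 × 10⁻⁹ = 6958.028 × 10⁻³ W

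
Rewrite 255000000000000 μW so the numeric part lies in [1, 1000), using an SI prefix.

255 MW

= 255 × 10⁶ W; 10⁶ is mega.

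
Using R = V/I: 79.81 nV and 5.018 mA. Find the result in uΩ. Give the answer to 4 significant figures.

15.90 uΩ

(79.81 × 10^-9) / (5.018 × 10^-3) = 15.9047 × 10^-6 Ω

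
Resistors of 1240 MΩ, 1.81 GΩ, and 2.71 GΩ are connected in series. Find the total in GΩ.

5.76 GΩ

In GΩ:
  1240 MΩ = 1240 × 10⁻³ GΩ = 1.24
  1.81 GΩ → 1.81
  2.71 GΩ → 2.71
Sum: 1.24 + 1.81 + 2.71 = 5.76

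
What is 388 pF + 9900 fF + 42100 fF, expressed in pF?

In pF:
  388 pF → 388
  9900 fF = 9900 × 10⁻³ pF = 9.9
  42100 fF = 42100 × 10⁻³ pF = 42.1
Sum: 388 + 9.9 + 42.1 = 440

440 pF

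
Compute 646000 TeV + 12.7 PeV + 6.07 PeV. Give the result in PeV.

664.77 PeV

In PeV:
  646000 TeV = 646000 × 10^-3 PeV = 646
  12.7 PeV → 12.7
  6.07 PeV → 6.07
Sum: 646 + 12.7 + 6.07 = 664.77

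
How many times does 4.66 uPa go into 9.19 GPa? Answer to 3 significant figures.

(9.19 × 10⁹) / (4.66 × 10⁻⁶) = 1.972 × 10¹⁵

1970000000000000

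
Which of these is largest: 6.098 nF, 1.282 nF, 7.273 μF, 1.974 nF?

6.098 nF = 0.000000006098 F
1.282 nF = 0.000000001282 F
7.273 μF = 0.000007273 F
1.974 nF = 0.000000001974 F

7.273 μF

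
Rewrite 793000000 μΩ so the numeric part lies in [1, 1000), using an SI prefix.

793 Ω

= 793 Ω; mantissa already in [1, 1000).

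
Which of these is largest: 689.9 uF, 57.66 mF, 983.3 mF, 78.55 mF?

689.9 uF = 0.0006899 F
57.66 mF = 0.05766 F
983.3 mF = 0.9833 F
78.55 mF = 0.07855 F

983.3 mF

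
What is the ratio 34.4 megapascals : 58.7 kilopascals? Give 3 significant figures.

(34.4e6) / (58.7e3) = 0.586e3

586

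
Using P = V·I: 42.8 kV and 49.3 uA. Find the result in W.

42.8 × 10³ × 49.3 × 10⁻⁶ = 2110.04 × 10⁻³ W

2.11004 W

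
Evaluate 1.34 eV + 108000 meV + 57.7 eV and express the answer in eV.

In eV:
  1.34 eV → 1.34
  108000 meV = 108000e-3 eV = 108
  57.7 eV → 57.7
Sum: 1.34 + 108 + 57.7 = 167.04

167.04 eV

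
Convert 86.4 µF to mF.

micro = 10^-6, milli = 10^-3; factor is 10^-3.
86.4 × 10^-3 = 0.0864

0.0864 mF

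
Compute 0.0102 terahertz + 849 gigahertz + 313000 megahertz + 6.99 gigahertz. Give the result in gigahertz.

1179.19 gigahertz

In gigahertz:
  0.0102 terahertz = 0.0102 × 10^3 gigahertz = 10.2
  849 gigahertz → 849
  313000 megahertz = 313000 × 10^-3 gigahertz = 313
  6.99 gigahertz → 6.99
Sum: 10.2 + 849 + 313 + 6.99 = 1179.19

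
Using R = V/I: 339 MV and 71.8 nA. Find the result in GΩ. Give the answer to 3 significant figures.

4720000 GΩ

(339e6) / (71.8e-9) = 4.7214e15 Ω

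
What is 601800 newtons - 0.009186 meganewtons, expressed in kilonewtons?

In kilonewtons:
  601800 newtons = 601800 × 10⁻³ kilonewtons = 601.8
  0.009186 meganewtons = 0.009186 × 10³ kilonewtons = 9.186
Difference: 601.8 - 9.186 = 592.614

592.614 kilonewtons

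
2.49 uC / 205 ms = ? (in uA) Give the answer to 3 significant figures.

(2.49 × 10⁻⁶) / (205 × 10⁻³) = 0.012146 × 10⁻³ A

12.1 uA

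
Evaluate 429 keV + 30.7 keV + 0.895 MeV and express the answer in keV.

1354.7 keV

In keV:
  429 keV → 429
  30.7 keV → 30.7
  0.895 MeV = 0.895e3 keV = 895
Sum: 429 + 30.7 + 895 = 1354.7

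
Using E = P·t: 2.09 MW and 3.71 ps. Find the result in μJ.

2.09 × 10^6 × 3.71 × 10^-12 = 7.7539 × 10^-6 J

7.7539 μJ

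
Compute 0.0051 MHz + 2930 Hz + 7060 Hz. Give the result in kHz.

In kHz:
  0.0051 MHz = 0.0051 × 10^3 kHz = 5.1
  2930 Hz = 2930 × 10^-3 kHz = 2.93
  7060 Hz = 7060 × 10^-3 kHz = 7.06
Sum: 5.1 + 2.93 + 7.06 = 15.09

15.09 kHz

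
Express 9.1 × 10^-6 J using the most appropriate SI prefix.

9.1 uJ

= 9.1 × 10^-6 J; 10^-6 is micro.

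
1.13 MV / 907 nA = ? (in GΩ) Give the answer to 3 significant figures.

1250 GΩ

(1.13 × 10⁶) / (907 × 10⁻⁹) = 0.0012459 × 10¹⁵ Ω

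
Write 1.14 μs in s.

0.00000114 s

micro = 1e-6, (no prefix) = 1e0; factor is 1e-6.
1.14 × 1e-6 = 0.00000114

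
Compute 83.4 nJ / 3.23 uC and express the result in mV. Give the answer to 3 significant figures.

25.8 mV

(83.4 × 10^-9) / (3.23 × 10^-6) = 25.82 × 10^-3 V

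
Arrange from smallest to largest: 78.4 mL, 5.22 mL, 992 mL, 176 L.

5.22 mL < 78.4 mL < 992 mL < 176 L

78.4 mL = 0.0784 L
5.22 mL = 0.00522 L
992 mL = 0.992 L
176 L = 176 L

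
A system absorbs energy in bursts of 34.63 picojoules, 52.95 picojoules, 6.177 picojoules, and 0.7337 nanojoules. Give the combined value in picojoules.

827.457 picojoules

In picojoules:
  34.63 picojoules → 34.63
  52.95 picojoules → 52.95
  6.177 picojoules → 6.177
  0.7337 nanojoules = 0.7337e3 picojoules = 733.7
Sum: 34.63 + 52.95 + 6.177 + 733.7 = 827.457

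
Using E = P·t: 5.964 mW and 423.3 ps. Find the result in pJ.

5.964e-3 × 423.3e-12 = 2524.5612e-15 J

2.5245612 pJ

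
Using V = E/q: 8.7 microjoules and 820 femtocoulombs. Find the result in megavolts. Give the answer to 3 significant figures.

10.6 megavolts

(8.7 × 10^-6) / (820 × 10^-15) = 0.01061 × 10^9 V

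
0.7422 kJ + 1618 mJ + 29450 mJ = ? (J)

In J:
  0.7422 kJ = 0.7422 × 10³ J = 742.2
  1618 mJ = 1618 × 10⁻³ J = 1.618
  29450 mJ = 29450 × 10⁻³ J = 29.45
Sum: 742.2 + 1.618 + 29.45 = 773.268

773.268 J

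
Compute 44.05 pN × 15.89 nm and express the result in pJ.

0.0000006999545 pJ

44.05 × 10^-12 × 15.89 × 10^-9 = 699.9545 × 10^-21 J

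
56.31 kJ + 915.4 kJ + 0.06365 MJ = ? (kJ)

1035.36 kJ

In kJ:
  56.31 kJ → 56.31
  915.4 kJ → 915.4
  0.06365 MJ = 0.06365e3 kJ = 63.65
Sum: 56.31 + 915.4 + 63.65 = 1035.36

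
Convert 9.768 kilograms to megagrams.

kilo = 1e3, mega = 1e6; factor is 1e-3.
9.768 × 1e-3 = 0.009768

0.009768 megagrams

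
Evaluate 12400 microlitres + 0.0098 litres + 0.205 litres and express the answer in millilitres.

In millilitres:
  12400 microlitres = 12400 × 10⁻³ millilitres = 12.4
  0.0098 litres = 0.0098 × 10³ millilitres = 9.8
  0.205 litres = 0.205 × 10³ millilitres = 205
Sum: 12.4 + 9.8 + 205 = 227.2

227.2 millilitres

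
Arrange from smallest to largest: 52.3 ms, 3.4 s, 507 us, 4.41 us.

4.41 us < 507 us < 52.3 ms < 3.4 s

52.3 ms = 0.0523 s
3.4 s = 3.4 s
507 us = 0.000507 s
4.41 us = 0.00000441 s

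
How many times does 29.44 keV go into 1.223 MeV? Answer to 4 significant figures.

(1.223 × 10^6) / (29.44 × 10^3) = 0.041542 × 10^3

41.54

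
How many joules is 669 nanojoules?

nano = 1e-9, (no prefix) = 1e0; factor is 1e-9.
669 × 1e-9 = 0.000000669

0.000000669 joules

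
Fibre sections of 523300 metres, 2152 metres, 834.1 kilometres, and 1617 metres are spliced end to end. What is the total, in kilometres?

In kilometres:
  523300 metres = 523300 × 10^-3 kilometres = 523.3
  2152 metres = 2152 × 10^-3 kilometres = 2.152
  834.1 kilometres → 834.1
  1617 metres = 1617 × 10^-3 kilometres = 1.617
Sum: 523.3 + 2.152 + 834.1 + 1.617 = 1361.169

1361.169 kilometres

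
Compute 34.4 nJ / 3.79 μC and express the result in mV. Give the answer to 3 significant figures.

9.08 mV

(34.4 × 10^-9) / (3.79 × 10^-6) = 9.0765 × 10^-3 V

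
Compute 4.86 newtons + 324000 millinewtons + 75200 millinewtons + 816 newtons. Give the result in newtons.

1220.06 newtons

In newtons:
  4.86 newtons → 4.86
  324000 millinewtons = 324000e-3 newtons = 324
  75200 millinewtons = 75200e-3 newtons = 75.2
  816 newtons → 816
Sum: 4.86 + 324 + 75.2 + 816 = 1220.06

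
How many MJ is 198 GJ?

giga = 10⁹, mega = 10⁶; factor is 10³.
198 × 10³ = 198000

198000 MJ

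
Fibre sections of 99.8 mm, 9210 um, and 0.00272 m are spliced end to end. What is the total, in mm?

In mm:
  99.8 mm → 99.8
  9210 um = 9210 × 10^-3 mm = 9.21
  0.00272 m = 0.00272 × 10^3 mm = 2.72
Sum: 99.8 + 9.21 + 2.72 = 111.73

111.73 mm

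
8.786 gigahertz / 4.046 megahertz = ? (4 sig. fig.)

2172

(8.786e9) / (4.046e6) = 2.1715e3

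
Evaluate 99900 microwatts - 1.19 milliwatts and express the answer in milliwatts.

98.71 milliwatts

In milliwatts:
  99900 microwatts = 99900e-3 milliwatts = 99.9
  1.19 milliwatts → 1.19
Difference: 99.9 - 1.19 = 98.71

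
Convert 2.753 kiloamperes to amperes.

kilo = 10^3, (no prefix) = 10^0; factor is 10^3.
2.753 × 10^3 = 2753

2753 amperes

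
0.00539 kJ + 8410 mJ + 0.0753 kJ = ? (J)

89.1 J

In J:
  0.00539 kJ = 0.00539 × 10^3 J = 5.39
  8410 mJ = 8410 × 10^-3 J = 8.41
  0.0753 kJ = 0.0753 × 10^3 J = 75.3
Sum: 5.39 + 8.41 + 75.3 = 89.1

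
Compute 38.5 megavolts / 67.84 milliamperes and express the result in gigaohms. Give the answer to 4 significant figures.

(38.5e6) / (67.84e-3) = 0.567512e9 Ω

0.5675 gigaohms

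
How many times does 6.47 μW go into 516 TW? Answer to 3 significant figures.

79800000000000000000

(516 × 10^12) / (6.47 × 10^-6) = 79.75 × 10^18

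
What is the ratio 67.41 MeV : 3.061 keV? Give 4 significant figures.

(67.41e6) / (3.061e3) = 22.022e3

22020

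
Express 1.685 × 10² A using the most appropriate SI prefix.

= 168.5 A; mantissa already in [1, 1000).

168.5 A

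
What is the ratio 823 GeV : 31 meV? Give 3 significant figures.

26500000000000

(823 × 10^9) / (31 × 10^-3) = 26.55 × 10^12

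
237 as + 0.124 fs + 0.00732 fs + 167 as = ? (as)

535.32 as

In as:
  237 as → 237
  0.124 fs = 0.124 × 10³ as = 124
  0.00732 fs = 0.00732 × 10³ as = 7.32
  167 as → 167
Sum: 237 + 124 + 7.32 + 167 = 535.32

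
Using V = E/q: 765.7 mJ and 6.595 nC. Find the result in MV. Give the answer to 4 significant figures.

(765.7 × 10⁻³) / (6.595 × 10⁻⁹) = 116.103 × 10⁶ V

116.1 MV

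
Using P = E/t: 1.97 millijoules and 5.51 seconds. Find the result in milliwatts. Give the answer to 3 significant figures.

0.358 milliwatts

(1.97 × 10^-3) / (5.51) = 0.35753 × 10^-3 W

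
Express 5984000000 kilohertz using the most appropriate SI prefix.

5.984 terahertz

= 5.984 × 10^12 hertz; 10^12 is tera.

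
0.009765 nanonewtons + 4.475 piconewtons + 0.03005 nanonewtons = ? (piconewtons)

44.29 piconewtons

In piconewtons:
  0.009765 nanonewtons = 0.009765 × 10^3 piconewtons = 9.765
  4.475 piconewtons → 4.475
  0.03005 nanonewtons = 0.03005 × 10^3 piconewtons = 30.05
Sum: 9.765 + 4.475 + 30.05 = 44.29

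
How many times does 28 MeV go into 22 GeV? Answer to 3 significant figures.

786

(22e9) / (28e6) = 0.7857e3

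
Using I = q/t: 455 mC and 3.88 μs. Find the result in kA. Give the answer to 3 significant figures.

117 kA

(455 × 10^-3) / (3.88 × 10^-6) = 117.27 × 10^3 A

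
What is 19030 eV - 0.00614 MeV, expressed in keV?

12.89 keV

In keV:
  19030 eV = 19030 × 10⁻³ keV = 19.03
  0.00614 MeV = 0.00614 × 10³ keV = 6.14
Difference: 19.03 - 6.14 = 12.89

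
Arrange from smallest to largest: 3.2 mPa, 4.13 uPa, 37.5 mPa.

3.2 mPa = 0.0032 Pa
4.13 uPa = 0.00000413 Pa
37.5 mPa = 0.0375 Pa

4.13 uPa < 3.2 mPa < 37.5 mPa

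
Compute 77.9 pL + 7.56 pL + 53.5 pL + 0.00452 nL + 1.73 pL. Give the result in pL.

145.21 pL

In pL:
  77.9 pL → 77.9
  7.56 pL → 7.56
  53.5 pL → 53.5
  0.00452 nL = 0.00452 × 10³ pL = 4.52
  1.73 pL → 1.73
Sum: 77.9 + 7.56 + 53.5 + 4.52 + 1.73 = 145.21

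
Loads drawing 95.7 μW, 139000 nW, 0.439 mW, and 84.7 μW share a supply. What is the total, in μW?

758.4 μW

In μW:
  95.7 μW → 95.7
  139000 nW = 139000e-3 μW = 139
  0.439 mW = 0.439e3 μW = 439
  84.7 μW → 84.7
Sum: 95.7 + 139 + 439 + 84.7 = 758.4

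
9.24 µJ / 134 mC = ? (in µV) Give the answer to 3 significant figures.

(9.24 × 10^-6) / (134 × 10^-3) = 0.068955 × 10^-3 V

69.0 µV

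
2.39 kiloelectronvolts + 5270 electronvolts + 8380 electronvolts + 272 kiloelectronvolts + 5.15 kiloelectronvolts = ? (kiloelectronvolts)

In kiloelectronvolts:
  2.39 kiloelectronvolts → 2.39
  5270 electronvolts = 5270 × 10^-3 kiloelectronvolts = 5.27
  8380 electronvolts = 8380 × 10^-3 kiloelectronvolts = 8.38
  272 kiloelectronvolts → 272
  5.15 kiloelectronvolts → 5.15
Sum: 2.39 + 5.27 + 8.38 + 272 + 5.15 = 293.19

293.19 kiloelectronvolts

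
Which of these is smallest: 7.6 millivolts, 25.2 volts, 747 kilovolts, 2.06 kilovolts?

7.6 millivolts = 0.0076 volts
25.2 volts = 25.2 volts
747 kilovolts = 747000 volts
2.06 kilovolts = 2060 volts

7.6 millivolts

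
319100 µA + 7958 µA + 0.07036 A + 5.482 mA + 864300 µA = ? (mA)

In mA:
  319100 µA = 319100 × 10^-3 mA = 319.1
  7958 µA = 7958 × 10^-3 mA = 7.958
  0.07036 A = 0.07036 × 10^3 mA = 70.36
  5.482 mA → 5.482
  864300 µA = 864300 × 10^-3 mA = 864.3
Sum: 319.1 + 7.958 + 70.36 + 5.482 + 864.3 = 1267.2

1267.2 mA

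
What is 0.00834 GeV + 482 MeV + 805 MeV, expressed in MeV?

1295.34 MeV

In MeV:
  0.00834 GeV = 0.00834e3 MeV = 8.34
  482 MeV → 482
  805 MeV → 805
Sum: 8.34 + 482 + 805 = 1295.34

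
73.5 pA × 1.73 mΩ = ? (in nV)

73.5e-12 × 1.73e-3 = 127.155e-15 V

0.000127155 nV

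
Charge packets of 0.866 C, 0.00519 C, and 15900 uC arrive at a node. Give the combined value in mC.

In mC:
  0.866 C = 0.866 × 10³ mC = 866
  0.00519 C = 0.00519 × 10³ mC = 5.19
  15900 uC = 15900 × 10⁻³ mC = 15.9
Sum: 866 + 5.19 + 15.9 = 887.09

887.09 mC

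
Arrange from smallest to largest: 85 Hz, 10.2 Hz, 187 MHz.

10.2 Hz < 85 Hz < 187 MHz

85 Hz = 85 Hz
10.2 Hz = 10.2 Hz
187 MHz = 187000000 Hz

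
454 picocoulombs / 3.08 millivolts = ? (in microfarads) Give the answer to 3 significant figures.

(454e-12) / (3.08e-3) = 147.4e-9 F

0.147 microfarads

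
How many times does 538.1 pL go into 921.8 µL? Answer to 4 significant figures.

(921.8e-6) / (538.1e-12) = 1.7131e6

1713000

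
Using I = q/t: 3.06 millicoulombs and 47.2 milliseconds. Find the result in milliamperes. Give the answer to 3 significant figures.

64.8 milliamperes

(3.06 × 10⁻³) / (47.2 × 10⁻³) = 0.064831 A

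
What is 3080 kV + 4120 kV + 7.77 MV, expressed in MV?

In MV:
  3080 kV = 3080 × 10^-3 MV = 3.08
  4120 kV = 4120 × 10^-3 MV = 4.12
  7.77 MV → 7.77
Sum: 3.08 + 4.12 + 7.77 = 14.97

14.97 MV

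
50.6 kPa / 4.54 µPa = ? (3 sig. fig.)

(50.6e3) / (4.54e-6) = 11.15e9

11100000000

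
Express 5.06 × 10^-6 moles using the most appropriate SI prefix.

5.06 micromoles

= 5.06 × 10^-6 moles; 10^-6 is micro.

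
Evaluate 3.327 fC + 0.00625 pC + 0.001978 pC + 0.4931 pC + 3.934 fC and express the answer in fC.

In fC:
  3.327 fC → 3.327
  0.00625 pC = 0.00625 × 10^3 fC = 6.25
  0.001978 pC = 0.001978 × 10^3 fC = 1.978
  0.4931 pC = 0.4931 × 10^3 fC = 493.1
  3.934 fC → 3.934
Sum: 3.327 + 6.25 + 1.978 + 493.1 + 3.934 = 508.589

508.589 fC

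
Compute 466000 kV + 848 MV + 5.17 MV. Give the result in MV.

1319.17 MV

In MV:
  466000 kV = 466000e-3 MV = 466
  848 MV → 848
  5.17 MV → 5.17
Sum: 466 + 848 + 5.17 = 1319.17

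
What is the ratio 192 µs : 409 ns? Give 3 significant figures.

(192 × 10⁻⁶) / (409 × 10⁻⁹) = 0.4694 × 10³

469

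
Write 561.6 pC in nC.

pico = 10^-12, nano = 10^-9; factor is 10^-3.
561.6 × 10^-3 = 0.5616

0.5616 nC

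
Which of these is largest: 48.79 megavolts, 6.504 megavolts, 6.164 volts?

48.79 megavolts

48.79 megavolts = 48790000 volts
6.504 megavolts = 6504000 volts
6.164 volts = 6.164 volts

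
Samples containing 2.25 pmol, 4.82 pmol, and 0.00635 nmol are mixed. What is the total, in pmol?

In pmol:
  2.25 pmol → 2.25
  4.82 pmol → 4.82
  0.00635 nmol = 0.00635 × 10^3 pmol = 6.35
Sum: 2.25 + 4.82 + 6.35 = 13.42

13.42 pmol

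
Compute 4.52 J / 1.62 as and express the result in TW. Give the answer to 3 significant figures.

2790000 TW

(4.52) / (1.62e-18) = 2.7901e18 W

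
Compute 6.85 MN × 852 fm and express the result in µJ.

5.8362 µJ

6.85 × 10^6 × 852 × 10^-15 = 5836.2 × 10^-9 J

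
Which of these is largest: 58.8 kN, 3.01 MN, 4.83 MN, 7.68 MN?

58.8 kN = 58800 N
3.01 MN = 3010000 N
4.83 MN = 4830000 N
7.68 MN = 7680000 N

7.68 MN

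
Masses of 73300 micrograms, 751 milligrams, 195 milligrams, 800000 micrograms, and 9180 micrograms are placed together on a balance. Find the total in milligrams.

In milligrams:
  73300 micrograms = 73300e-3 milligrams = 73.3
  751 milligrams → 751
  195 milligrams → 195
  800000 micrograms = 800000e-3 milligrams = 800
  9180 micrograms = 9180e-3 milligrams = 9.18
Sum: 73.3 + 751 + 195 + 800 + 9.18 = 1828.48

1828.48 milligrams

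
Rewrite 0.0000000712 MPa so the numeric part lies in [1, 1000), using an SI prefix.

= 71.2e-3 Pa; 1e-3 is milli.

71.2 mPa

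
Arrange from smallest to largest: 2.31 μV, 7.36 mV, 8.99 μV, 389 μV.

2.31 μV = 0.00000231 V
7.36 mV = 0.00736 V
8.99 μV = 0.00000899 V
389 μV = 0.000389 V

2.31 μV < 8.99 μV < 389 μV < 7.36 mV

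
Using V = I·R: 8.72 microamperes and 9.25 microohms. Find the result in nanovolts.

0.08066 nanovolts

8.72 × 10^-6 × 9.25 × 10^-6 = 80.66 × 10^-12 V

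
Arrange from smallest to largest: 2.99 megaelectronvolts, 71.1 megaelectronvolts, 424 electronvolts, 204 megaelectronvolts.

424 electronvolts < 2.99 megaelectronvolts < 71.1 megaelectronvolts < 204 megaelectronvolts

2.99 megaelectronvolts = 2990000 electronvolts
71.1 megaelectronvolts = 71100000 electronvolts
424 electronvolts = 424 electronvolts
204 megaelectronvolts = 204000000 electronvolts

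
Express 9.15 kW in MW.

kilo = 1e3, mega = 1e6; factor is 1e-3.
9.15 × 1e-3 = 0.00915

0.00915 MW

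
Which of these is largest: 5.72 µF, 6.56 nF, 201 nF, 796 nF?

5.72 µF

5.72 µF = 0.00000572 F
6.56 nF = 0.00000000656 F
201 nF = 0.000000201 F
796 nF = 0.000000796 F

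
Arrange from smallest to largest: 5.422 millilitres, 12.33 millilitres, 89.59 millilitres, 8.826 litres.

5.422 millilitres = 0.005422 litres
12.33 millilitres = 0.01233 litres
89.59 millilitres = 0.08959 litres
8.826 litres = 8.826 litres

5.422 millilitres < 12.33 millilitres < 89.59 millilitres < 8.826 litres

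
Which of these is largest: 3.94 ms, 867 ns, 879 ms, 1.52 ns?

879 ms

3.94 ms = 0.00394 s
867 ns = 0.000000867 s
879 ms = 0.879 s
1.52 ns = 0.00000000152 s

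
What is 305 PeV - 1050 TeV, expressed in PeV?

303.95 PeV

In PeV:
  305 PeV → 305
  1050 TeV = 1050 × 10^-3 PeV = 1.05
Difference: 305 - 1.05 = 303.95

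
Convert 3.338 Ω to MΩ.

0.000003338 MΩ

(no prefix) = 10^0, mega = 10^6; factor is 10^-6.
3.338 × 10^-6 = 0.000003338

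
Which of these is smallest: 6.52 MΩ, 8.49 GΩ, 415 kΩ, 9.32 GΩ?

6.52 MΩ = 6520000 Ω
8.49 GΩ = 8490000000 Ω
415 kΩ = 415000 Ω
9.32 GΩ = 9320000000 Ω

415 kΩ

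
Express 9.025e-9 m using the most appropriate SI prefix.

9.025 nm

= 9.025e-9 m; 1e-9 is nano.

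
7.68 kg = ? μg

7680000000 μg

kilo = 10³, micro = 10⁻⁶; factor is 10⁹.
7.68 × 10⁹ = 7680000000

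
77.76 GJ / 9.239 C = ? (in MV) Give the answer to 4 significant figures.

(77.76e9) / (9.239) = 8.4165e9 V

8416 MV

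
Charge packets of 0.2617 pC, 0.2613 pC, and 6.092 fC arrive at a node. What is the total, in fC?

In fC:
  0.2617 pC = 0.2617e3 fC = 261.7
  0.2613 pC = 0.2613e3 fC = 261.3
  6.092 fC → 6.092
Sum: 261.7 + 261.3 + 6.092 = 529.092

529.092 fC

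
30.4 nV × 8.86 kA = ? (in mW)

0.269344 mW

30.4 × 10^-9 × 8.86 × 10^3 = 269.344 × 10^-6 W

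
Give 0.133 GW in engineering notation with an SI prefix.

= 133 × 10⁶ W; 10⁶ is mega.

133 MW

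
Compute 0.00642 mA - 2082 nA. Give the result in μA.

4.338 μA

In μA:
  0.00642 mA = 0.00642e3 μA = 6.42
  2082 nA = 2082e-3 μA = 2.082
Difference: 6.42 - 2.082 = 4.338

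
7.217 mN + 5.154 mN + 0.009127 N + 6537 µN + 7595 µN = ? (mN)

In mN:
  7.217 mN → 7.217
  5.154 mN → 5.154
  0.009127 N = 0.009127 × 10^3 mN = 9.127
  6537 µN = 6537 × 10^-3 mN = 6.537
  7595 µN = 7595 × 10^-3 mN = 7.595
Sum: 7.217 + 5.154 + 9.127 + 6.537 + 7.595 = 35.63

35.63 mN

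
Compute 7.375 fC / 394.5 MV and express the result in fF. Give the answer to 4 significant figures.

(7.375e-15) / (394.5e6) = 0.0186946e-21 F

0.00000001869 fF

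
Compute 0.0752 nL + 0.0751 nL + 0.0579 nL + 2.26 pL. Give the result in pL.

210.46 pL

In pL:
  0.0752 nL = 0.0752e3 pL = 75.2
  0.0751 nL = 0.0751e3 pL = 75.1
  0.0579 nL = 0.0579e3 pL = 57.9
  2.26 pL → 2.26
Sum: 75.2 + 75.1 + 57.9 + 2.26 = 210.46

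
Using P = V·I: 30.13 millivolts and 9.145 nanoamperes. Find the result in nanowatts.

30.13e-3 × 9.145e-9 = 275.53885e-12 W

0.27553885 nanowatts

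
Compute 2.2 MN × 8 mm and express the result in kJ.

2.2e6 × 8e-3 = 17.6e3 J

17.6 kJ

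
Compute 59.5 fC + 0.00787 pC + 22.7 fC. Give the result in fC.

90.07 fC

In fC:
  59.5 fC → 59.5
  0.00787 pC = 0.00787e3 fC = 7.87
  22.7 fC → 22.7
Sum: 59.5 + 7.87 + 22.7 = 90.07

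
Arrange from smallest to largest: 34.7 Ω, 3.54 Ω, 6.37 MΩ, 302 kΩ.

34.7 Ω = 34.7 Ω
3.54 Ω = 3.54 Ω
6.37 MΩ = 6370000 Ω
302 kΩ = 302000 Ω

3.54 Ω < 34.7 Ω < 302 kΩ < 6.37 MΩ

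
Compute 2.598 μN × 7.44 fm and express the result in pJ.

0.00000001932912 pJ

2.598e-6 × 7.44e-15 = 19.32912e-21 J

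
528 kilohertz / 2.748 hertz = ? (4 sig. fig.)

(528 × 10^3) / (2.748) = 192.14 × 10^3

192100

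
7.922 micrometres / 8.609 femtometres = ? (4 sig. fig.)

920200000

(7.922e-6) / (8.609e-15) = 0.9202e9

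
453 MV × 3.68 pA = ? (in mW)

453 × 10⁶ × 3.68 × 10⁻¹² = 1667.04 × 10⁻⁶ W

1.66704 mW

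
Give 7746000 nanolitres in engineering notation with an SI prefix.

7.746 millilitres

= 7.746e-3 litres; 1e-3 is milli.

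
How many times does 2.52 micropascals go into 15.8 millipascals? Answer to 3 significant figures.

6270

(15.8e-3) / (2.52e-6) = 6.27e3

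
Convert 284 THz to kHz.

284000000000 kHz

tera = 1e12, kilo = 1e3; factor is 1e9.
284 × 1e9 = 284000000000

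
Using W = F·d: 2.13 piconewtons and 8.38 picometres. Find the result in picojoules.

0.0000000000178494 picojoules

2.13 × 10⁻¹² × 8.38 × 10⁻¹² = 17.8494 × 10⁻²⁴ J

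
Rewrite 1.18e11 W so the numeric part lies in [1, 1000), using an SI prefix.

118 GW

= 118e9 W; 1e9 is giga.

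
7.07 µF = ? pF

7070000 pF

micro = 10⁻⁶, pico = 10⁻¹²; factor is 10⁶.
7.07 × 10⁶ = 7070000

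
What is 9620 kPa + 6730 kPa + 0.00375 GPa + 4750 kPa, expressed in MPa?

24.85 MPa

In MPa:
  9620 kPa = 9620e-3 MPa = 9.62
  6730 kPa = 6730e-3 MPa = 6.73
  0.00375 GPa = 0.00375e3 MPa = 3.75
  4750 kPa = 4750e-3 MPa = 4.75
Sum: 9.62 + 6.73 + 3.75 + 4.75 = 24.85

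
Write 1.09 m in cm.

(no prefix) = 10^0, centi = 10^-2; factor is 10^2.
1.09 × 10^2 = 109

109 cm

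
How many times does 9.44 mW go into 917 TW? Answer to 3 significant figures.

(917 × 10¹²) / (9.44 × 10⁻³) = 97.14 × 10¹⁵

97100000000000000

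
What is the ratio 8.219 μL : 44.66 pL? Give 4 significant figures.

(8.219e-6) / (44.66e-12) = 0.18403e6

184000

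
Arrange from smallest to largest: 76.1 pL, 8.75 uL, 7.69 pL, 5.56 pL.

76.1 pL = 0.0000000000761 L
8.75 uL = 0.00000875 L
7.69 pL = 0.00000000000769 L
5.56 pL = 0.00000000000556 L

5.56 pL < 7.69 pL < 76.1 pL < 8.75 uL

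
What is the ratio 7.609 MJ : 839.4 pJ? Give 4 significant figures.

9065000000000000

(7.609 × 10^6) / (839.4 × 10^-12) = 0.0090648 × 10^18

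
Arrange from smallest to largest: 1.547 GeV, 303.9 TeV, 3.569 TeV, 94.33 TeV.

1.547 GeV = 1547000000 eV
303.9 TeV = 303900000000000 eV
3.569 TeV = 3569000000000 eV
94.33 TeV = 94330000000000 eV

1.547 GeV < 3.569 TeV < 94.33 TeV < 303.9 TeV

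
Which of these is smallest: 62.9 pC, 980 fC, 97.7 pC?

980 fC

62.9 pC = 0.0000000000629 C
980 fC = 0.00000000000098 C
97.7 pC = 0.0000000000977 C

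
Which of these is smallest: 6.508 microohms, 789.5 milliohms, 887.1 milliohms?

6.508 microohms

6.508 microohms = 0.000006508 ohms
789.5 milliohms = 0.7895 ohms
887.1 milliohms = 0.8871 ohms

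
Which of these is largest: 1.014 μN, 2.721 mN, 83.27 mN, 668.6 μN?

83.27 mN

1.014 μN = 0.000001014 N
2.721 mN = 0.002721 N
83.27 mN = 0.08327 N
668.6 μN = 0.0006686 N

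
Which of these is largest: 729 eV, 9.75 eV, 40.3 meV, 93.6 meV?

729 eV = 729 eV
9.75 eV = 9.75 eV
40.3 meV = 0.0403 eV
93.6 meV = 0.0936 eV

729 eV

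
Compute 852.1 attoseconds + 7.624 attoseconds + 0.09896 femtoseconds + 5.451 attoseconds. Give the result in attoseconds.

In attoseconds:
  852.1 attoseconds → 852.1
  7.624 attoseconds → 7.624
  0.09896 femtoseconds = 0.09896 × 10³ attoseconds = 98.96
  5.451 attoseconds → 5.451
Sum: 852.1 + 7.624 + 98.96 + 5.451 = 964.135

964.135 attoseconds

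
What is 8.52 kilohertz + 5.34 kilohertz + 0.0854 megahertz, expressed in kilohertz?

99.26 kilohertz

In kilohertz:
  8.52 kilohertz → 8.52
  5.34 kilohertz → 5.34
  0.0854 megahertz = 0.0854e3 kilohertz = 85.4
Sum: 8.52 + 5.34 + 85.4 = 99.26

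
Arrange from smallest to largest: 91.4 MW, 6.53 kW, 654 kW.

6.53 kW < 654 kW < 91.4 MW

91.4 MW = 91400000 W
6.53 kW = 6530 W
654 kW = 654000 W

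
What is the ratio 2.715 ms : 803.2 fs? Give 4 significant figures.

(2.715e-3) / (803.2e-15) = 0.0033802e12

3380000000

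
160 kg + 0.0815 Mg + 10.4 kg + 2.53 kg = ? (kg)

254.43 kg

In kg:
  160 kg → 160
  0.0815 Mg = 0.0815 × 10^3 kg = 81.5
  10.4 kg → 10.4
  2.53 kg → 2.53
Sum: 160 + 81.5 + 10.4 + 2.53 = 254.43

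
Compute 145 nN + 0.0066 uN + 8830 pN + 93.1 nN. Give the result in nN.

253.53 nN

In nN:
  145 nN → 145
  0.0066 uN = 0.0066 × 10³ nN = 6.6
  8830 pN = 8830 × 10⁻³ nN = 8.83
  93.1 nN → 93.1
Sum: 145 + 6.6 + 8.83 + 93.1 = 253.53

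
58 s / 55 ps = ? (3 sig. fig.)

(58) / (55 × 10^-12) = 1.055 × 10^12

1050000000000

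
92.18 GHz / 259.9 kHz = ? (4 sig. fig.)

(92.18 × 10^9) / (259.9 × 10^3) = 0.35467 × 10^6

354700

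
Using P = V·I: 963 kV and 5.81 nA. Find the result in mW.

5.59503 mW

963 × 10^3 × 5.81 × 10^-9 = 5595.03 × 10^-6 W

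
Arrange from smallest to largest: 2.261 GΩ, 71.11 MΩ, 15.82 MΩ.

15.82 MΩ < 71.11 MΩ < 2.261 GΩ

2.261 GΩ = 2261000000 Ω
71.11 MΩ = 71110000 Ω
15.82 MΩ = 15820000 Ω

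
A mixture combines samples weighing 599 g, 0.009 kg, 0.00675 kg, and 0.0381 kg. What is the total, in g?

In g:
  599 g → 599
  0.009 kg = 0.009e3 g = 9
  0.00675 kg = 0.00675e3 g = 6.75
  0.0381 kg = 0.0381e3 g = 38.1
Sum: 599 + 9 + 6.75 + 38.1 = 652.85

652.85 g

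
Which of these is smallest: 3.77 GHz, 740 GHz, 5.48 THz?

3.77 GHz = 3770000000 Hz
740 GHz = 740000000000 Hz
5.48 THz = 5480000000000 Hz

3.77 GHz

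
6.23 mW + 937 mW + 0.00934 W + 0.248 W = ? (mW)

In mW:
  6.23 mW → 6.23
  937 mW → 937
  0.00934 W = 0.00934 × 10³ mW = 9.34
  0.248 W = 0.248 × 10³ mW = 248
Sum: 6.23 + 937 + 9.34 + 248 = 1200.57

1200.57 mW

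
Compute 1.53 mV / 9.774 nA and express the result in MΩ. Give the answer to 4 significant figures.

0.1565 MΩ

(1.53 × 10⁻³) / (9.774 × 10⁻⁹) = 0.156538 × 10⁶ Ω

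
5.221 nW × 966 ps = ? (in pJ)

0.000005043486 pJ

5.221 × 10^-9 × 966 × 10^-12 = 5043.486 × 10^-21 J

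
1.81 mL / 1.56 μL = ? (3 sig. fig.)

(1.81 × 10⁻³) / (1.56 × 10⁻⁶) = 1.16 × 10³

1160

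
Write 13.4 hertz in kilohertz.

(no prefix) = 1e0, kilo = 1e3; factor is 1e-3.
13.4 × 1e-3 = 0.0134

0.0134 kilohertz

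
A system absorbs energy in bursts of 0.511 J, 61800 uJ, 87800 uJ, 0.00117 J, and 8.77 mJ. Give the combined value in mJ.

670.54 mJ

In mJ:
  0.511 J = 0.511e3 mJ = 511
  61800 uJ = 61800e-3 mJ = 61.8
  87800 uJ = 87800e-3 mJ = 87.8
  0.00117 J = 0.00117e3 mJ = 1.17
  8.77 mJ → 8.77
Sum: 511 + 61.8 + 87.8 + 1.17 + 8.77 = 670.54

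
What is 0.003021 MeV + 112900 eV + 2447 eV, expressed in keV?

In keV:
  0.003021 MeV = 0.003021e3 keV = 3.021
  112900 eV = 112900e-3 keV = 112.9
  2447 eV = 2447e-3 keV = 2.447
Sum: 3.021 + 112.9 + 2.447 = 118.368

118.368 keV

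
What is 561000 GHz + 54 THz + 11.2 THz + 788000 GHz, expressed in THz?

1414.2 THz

In THz:
  561000 GHz = 561000 × 10⁻³ THz = 561
  54 THz → 54
  11.2 THz → 11.2
  788000 GHz = 788000 × 10⁻³ THz = 788
Sum: 561 + 54 + 11.2 + 788 = 1414.2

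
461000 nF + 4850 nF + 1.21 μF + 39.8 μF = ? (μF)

In μF:
  461000 nF = 461000 × 10^-3 μF = 461
  4850 nF = 4850 × 10^-3 μF = 4.85
  1.21 μF → 1.21
  39.8 μF → 39.8
Sum: 461 + 4.85 + 1.21 + 39.8 = 506.86

506.86 μF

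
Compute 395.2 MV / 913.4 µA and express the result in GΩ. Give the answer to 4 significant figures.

(395.2e6) / (913.4e-6) = 0.432669e12 Ω

432.7 GΩ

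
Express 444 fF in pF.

0.444 pF

femto = 10^-15, pico = 10^-12; factor is 10^-3.
444 × 10^-3 = 0.444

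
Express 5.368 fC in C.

0.000000000000005368 C

femto = 10⁻¹⁵, (no prefix) = 10⁰; factor is 10⁻¹⁵.
5.368 × 10⁻¹⁵ = 0.000000000000005368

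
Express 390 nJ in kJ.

0.00000000039 kJ

nano = 10^-9, kilo = 10^3; factor is 10^-12.
390 × 10^-12 = 0.00000000039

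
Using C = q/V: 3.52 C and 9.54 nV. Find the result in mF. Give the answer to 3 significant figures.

(3.52) / (9.54e-9) = 0.36897e9 F

369000000000 mF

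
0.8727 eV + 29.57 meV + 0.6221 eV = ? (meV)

1524.37 meV

In meV:
  0.8727 eV = 0.8727e3 meV = 872.7
  29.57 meV → 29.57
  0.6221 eV = 0.6221e3 meV = 622.1
Sum: 872.7 + 29.57 + 622.1 = 1524.37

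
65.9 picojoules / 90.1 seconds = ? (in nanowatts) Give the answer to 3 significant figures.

(65.9 × 10⁻¹²) / (90.1) = 0.73141 × 10⁻¹² W

0.000731 nanowatts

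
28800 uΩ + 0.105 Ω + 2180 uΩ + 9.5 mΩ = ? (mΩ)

In mΩ:
  28800 uΩ = 28800 × 10^-3 mΩ = 28.8
  0.105 Ω = 0.105 × 10^3 mΩ = 105
  2180 uΩ = 2180 × 10^-3 mΩ = 2.18
  9.5 mΩ → 9.5
Sum: 28.8 + 105 + 2.18 + 9.5 = 145.48

145.48 mΩ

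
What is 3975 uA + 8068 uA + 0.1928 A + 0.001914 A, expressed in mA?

In mA:
  3975 uA = 3975 × 10^-3 mA = 3.975
  8068 uA = 8068 × 10^-3 mA = 8.068
  0.1928 A = 0.1928 × 10^3 mA = 192.8
  0.001914 A = 0.001914 × 10^3 mA = 1.914
Sum: 3.975 + 8.068 + 192.8 + 1.914 = 206.757

206.757 mA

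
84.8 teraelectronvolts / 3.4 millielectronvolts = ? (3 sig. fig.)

(84.8 × 10^12) / (3.4 × 10^-3) = 24.94 × 10^15

24900000000000000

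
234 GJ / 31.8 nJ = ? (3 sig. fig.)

7360000000000000000

(234 × 10⁹) / (31.8 × 10⁻⁹) = 7.358 × 10¹⁸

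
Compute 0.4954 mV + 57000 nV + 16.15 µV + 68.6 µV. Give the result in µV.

In µV:
  0.4954 mV = 0.4954 × 10³ µV = 495.4
  57000 nV = 57000 × 10⁻³ µV = 57
  16.15 µV → 16.15
  68.6 µV → 68.6
Sum: 495.4 + 57 + 16.15 + 68.6 = 637.15

637.15 µV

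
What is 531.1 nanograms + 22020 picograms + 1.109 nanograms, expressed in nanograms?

554.229 nanograms

In nanograms:
  531.1 nanograms → 531.1
  22020 picograms = 22020 × 10⁻³ nanograms = 22.02
  1.109 nanograms → 1.109
Sum: 531.1 + 22.02 + 1.109 = 554.229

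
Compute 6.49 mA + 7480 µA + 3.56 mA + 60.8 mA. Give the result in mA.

78.33 mA

In mA:
  6.49 mA → 6.49
  7480 µA = 7480e-3 mA = 7.48
  3.56 mA → 3.56
  60.8 mA → 60.8
Sum: 6.49 + 7.48 + 3.56 + 60.8 = 78.33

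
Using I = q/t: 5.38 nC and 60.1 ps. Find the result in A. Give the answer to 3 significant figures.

(5.38 × 10⁻⁹) / (60.1 × 10⁻¹²) = 0.089517 × 10³ A

89.5 A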